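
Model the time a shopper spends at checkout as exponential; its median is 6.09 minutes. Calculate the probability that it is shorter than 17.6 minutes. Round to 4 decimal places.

For an exponential, median = ln(2)/λ, so λ = ln 2 / 6.09 = 0.113817 per minute.
P(X ≤ 17.6) = 1 − e^(−λ·17.6) = 1 − e^(−2.0032) ≈ 0.8651.

0.8651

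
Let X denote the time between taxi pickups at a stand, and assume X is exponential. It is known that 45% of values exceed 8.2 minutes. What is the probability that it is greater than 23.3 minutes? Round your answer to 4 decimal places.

e^(−λ·8.2) = 0.45 ⇒ λ = −ln(0.45)/8.2 = 0.097379.
P(X > 23.3) = e^(−0.097379·23.3) = e^(−2.2689) ≈ 0.1034.

0.1034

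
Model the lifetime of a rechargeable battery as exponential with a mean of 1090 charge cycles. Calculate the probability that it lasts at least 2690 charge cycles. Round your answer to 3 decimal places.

0.085

The rate is λ = 1/1090 = 0.000917431 per charge cycle.
P(X > 2690) = e^(−λ·2690) = e^(−2.4679) ≈ 0.085.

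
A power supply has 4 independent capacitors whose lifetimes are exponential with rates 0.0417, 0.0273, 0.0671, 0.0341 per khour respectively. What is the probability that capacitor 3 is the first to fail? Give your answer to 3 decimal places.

The time to first failure is exponential with rate Σλ = 0.0417 + 0.0273 + 0.0671 + 0.0341 = 0.1702.
P(capacitor 3 first) = λ_3/Σλ = 0.0671/0.1702 ≈ 0.394.

0.394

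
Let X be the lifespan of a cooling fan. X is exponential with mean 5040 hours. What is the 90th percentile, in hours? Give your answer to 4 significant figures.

11610

The rate is λ = 1/5040 = 0.000198413 per hour.
Set 1 − e^(−λt) = 0.9, so t = −ln(0.1)/λ = 2.3026/0.000198413 ≈ 11605 hours.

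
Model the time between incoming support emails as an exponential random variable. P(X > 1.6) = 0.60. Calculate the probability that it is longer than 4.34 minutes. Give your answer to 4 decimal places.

e^(−λ·1.6) = 0.60 ⇒ λ = −ln(0.60)/1.6 = 0.319266.
P(X > 4.34) = e^(−0.319266·4.34) = e^(−1.3856) ≈ 0.2502.

0.2502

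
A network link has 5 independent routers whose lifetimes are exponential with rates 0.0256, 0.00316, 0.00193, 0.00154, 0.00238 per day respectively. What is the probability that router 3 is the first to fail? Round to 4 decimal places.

The time to first failure is exponential with rate Σλ = 0.0256 + 0.00316 + 0.00193 + 0.00154 + 0.00238 = 0.03461.
P(router 3 first) = λ_3/Σλ = 0.00193/0.03461 ≈ 0.0558.

0.0558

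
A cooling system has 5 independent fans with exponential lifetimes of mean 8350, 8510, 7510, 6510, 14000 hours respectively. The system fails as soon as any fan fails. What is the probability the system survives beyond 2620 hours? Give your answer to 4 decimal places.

0.2101

The first failure time is exponential with rate Σλ_i = 1/8350 + 1/8510 + 1/7510 + 1/6510 + 1/14000 = 0.000595463 per hour.
P(min > 2620) = e^(−0.000595463·2620) = e^(−1.5601) ≈ 0.2101.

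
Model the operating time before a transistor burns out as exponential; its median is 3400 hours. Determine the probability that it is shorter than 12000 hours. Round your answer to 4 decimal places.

For an exponential, median = ln(2)/λ, so λ = ln 2 / 3400 = 0.000203867 per hour.
P(X ≤ 12000) = 1 − e^(−λ·12000) = 1 − e^(−2.4464) ≈ 0.9134.

0.9134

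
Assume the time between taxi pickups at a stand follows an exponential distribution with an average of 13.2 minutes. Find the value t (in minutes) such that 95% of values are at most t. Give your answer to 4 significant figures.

39.54

The rate is λ = 1/13.2 = 0.0757576 per minute.
Set 1 − e^(−λt) = 0.95, so t = −ln(0.05)/λ = 2.9957/0.0757576 ≈ 39.5437 minutes.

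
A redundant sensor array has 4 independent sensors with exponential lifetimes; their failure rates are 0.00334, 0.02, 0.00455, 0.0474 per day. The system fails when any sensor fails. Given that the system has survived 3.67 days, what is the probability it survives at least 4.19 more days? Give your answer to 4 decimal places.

0.7294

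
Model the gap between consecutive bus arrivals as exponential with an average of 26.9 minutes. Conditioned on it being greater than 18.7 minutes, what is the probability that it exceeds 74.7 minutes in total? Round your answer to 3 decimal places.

0.125

The rate is λ = 1/26.9 = 0.0371747 per minute.
By the memoryless property, P(X > 18.7+56 | X > 18.7) = P(X > 56).
P(X > 56) = e^(−2.0818) ≈ 0.125.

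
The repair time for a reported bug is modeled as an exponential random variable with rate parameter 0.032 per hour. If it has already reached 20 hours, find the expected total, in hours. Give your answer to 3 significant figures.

By memorylessness, E[X | X > 20] = 20 + 1/λ = 20 + 31.25 = 51.25 hours.

51.3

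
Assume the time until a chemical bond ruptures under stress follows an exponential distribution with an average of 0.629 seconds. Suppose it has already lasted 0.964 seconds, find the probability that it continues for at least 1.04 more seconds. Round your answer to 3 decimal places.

The rate is λ = 1/0.629 = 1.58983 per second.
The exponential is memoryless, so the remaining time is again Exp(λ): the condition X > 0.964 is irrelevant.
P(X > 1.04) = e^(−1.6534) ≈ 0.191.

0.191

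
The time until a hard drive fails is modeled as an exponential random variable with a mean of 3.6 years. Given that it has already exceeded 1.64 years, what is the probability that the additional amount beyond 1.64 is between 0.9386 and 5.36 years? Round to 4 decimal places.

0.5449

The rate is λ = 1/3.6 = 0.277778 per year.
Memoryless: the residual past 1.64 is again Exp(λ).
P(0.9386 < residual < 5.36) = e^(−λ·0.9386) − e^(−λ·5.36) = 0.77049 − 0.22562 ≈ 0.5449.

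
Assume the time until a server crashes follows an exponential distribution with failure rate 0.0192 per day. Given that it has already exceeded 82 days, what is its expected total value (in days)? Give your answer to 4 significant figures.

134.1

By memorylessness, E[X | X > 82] = 82 + 1/λ = 82 + 52.0833 = 134.083 days.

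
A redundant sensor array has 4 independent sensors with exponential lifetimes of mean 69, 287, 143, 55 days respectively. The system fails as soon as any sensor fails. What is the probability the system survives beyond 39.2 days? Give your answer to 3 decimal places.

The first failure time is exponential with rate Σλ_i = 1/69 + 1/287 + 1/143 + 1/55 = 0.0431519 per day.
P(min > 39.2) = e^(−0.0431519·39.2) = e^(−1.6916) ≈ 0.184.

0.184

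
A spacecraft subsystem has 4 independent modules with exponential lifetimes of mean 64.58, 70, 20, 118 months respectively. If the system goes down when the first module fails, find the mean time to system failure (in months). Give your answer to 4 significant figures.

11.33

The first failure time is exponential with rate Σλ_i = 1/64.58 + 1/70 + 1/20 + 1/118 = 0.088245 per month.
E[min] = 1/Σλ = 1/0.088245 = 11.3321 months.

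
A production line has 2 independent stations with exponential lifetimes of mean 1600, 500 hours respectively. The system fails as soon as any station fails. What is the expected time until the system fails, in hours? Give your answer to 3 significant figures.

The first failure time is exponential with rate Σλ_i = 1/1600 + 1/500 = 0.002625 per hour.
E[min] = 1/Σλ = 1/0.002625 = 380.952 hours.

381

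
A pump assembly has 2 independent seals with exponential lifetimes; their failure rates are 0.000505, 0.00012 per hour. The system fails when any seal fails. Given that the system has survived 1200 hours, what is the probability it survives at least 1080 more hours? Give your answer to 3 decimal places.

0.509

Time to first failure ~ Exp(Σλ) with Σλ = 0.000625.
By memorylessness, P(T > 1200+1080 | T > 1200) = P(T > 1080) = e^(−0.000625·1080) ≈ 0.509.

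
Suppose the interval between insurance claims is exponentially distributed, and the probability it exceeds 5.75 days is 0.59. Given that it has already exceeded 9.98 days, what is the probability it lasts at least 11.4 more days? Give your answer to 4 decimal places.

From e^(−λ·5.75) = 0.59, λ = −ln(0.59)/5.75 = 0.0917622.
Memoryless: P(X > 9.98+11.4 | X > 9.98) = P(X > 11.4) = e^(−0.0917622·11.4) ≈ 0.3513.

0.3513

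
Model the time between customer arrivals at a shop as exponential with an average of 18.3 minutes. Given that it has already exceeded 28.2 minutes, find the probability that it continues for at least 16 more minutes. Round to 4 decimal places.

The rate is λ = 1/18.3 = 0.0546448 per minute.
P(X > s+t | X > s) = e^(−λ(s+t))/e^(−λs) = e^(−λt), independent of s = 28.2.
P(X > 16) = e^(−0.87432) ≈ 0.4171.

0.4171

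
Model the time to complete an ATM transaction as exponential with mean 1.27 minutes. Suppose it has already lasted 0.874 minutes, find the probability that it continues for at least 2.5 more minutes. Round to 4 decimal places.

0.1397

The rate is λ = 1/1.27 = 0.787402 per minute.
P(X > s+t | X > s) = e^(−λ(s+t))/e^(−λs) = e^(−λt), independent of s = 0.874.
P(X > 2.5) = e^(−1.9685) ≈ 0.1397.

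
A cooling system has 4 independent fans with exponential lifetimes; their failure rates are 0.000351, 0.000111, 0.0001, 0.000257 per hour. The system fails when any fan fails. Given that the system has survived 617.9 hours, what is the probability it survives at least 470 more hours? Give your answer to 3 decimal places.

Time to first failure ~ Exp(Σλ) with Σλ = 0.000819.
By memorylessness, P(T > 617.9+470 | T > 617.9) = P(T > 470) = e^(−0.000819·470) ≈ 0.680.

0.680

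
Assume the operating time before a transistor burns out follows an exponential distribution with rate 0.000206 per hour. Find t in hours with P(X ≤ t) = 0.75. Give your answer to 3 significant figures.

Set 1 − e^(−λt) = 0.75, so t = −ln(0.25)/λ = 1.3863/0.000206 ≈ 6729.58 hours.

6730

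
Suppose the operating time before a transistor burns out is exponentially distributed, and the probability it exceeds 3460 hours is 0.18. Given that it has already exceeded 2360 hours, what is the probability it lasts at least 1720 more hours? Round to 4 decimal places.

0.4264

From e^(−λ·3460) = 0.18, λ = −ln(0.18)/3460 = 0.000495606.
Memoryless: P(X > 2360+1720 | X > 2360) = P(X > 1720) = e^(−0.000495606·1720) ≈ 0.4264.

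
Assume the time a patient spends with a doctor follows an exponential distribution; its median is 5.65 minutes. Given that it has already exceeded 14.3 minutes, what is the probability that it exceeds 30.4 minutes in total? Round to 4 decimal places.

For an exponential, median = ln(2)/λ, so λ = ln 2 / 5.65 = 0.122681 per minute.
By the memoryless property, P(X > 14.3+16.1 | X > 14.3) = P(X > 16.1).
P(X > 16.1) = e^(−1.9752) ≈ 0.1387.

0.1387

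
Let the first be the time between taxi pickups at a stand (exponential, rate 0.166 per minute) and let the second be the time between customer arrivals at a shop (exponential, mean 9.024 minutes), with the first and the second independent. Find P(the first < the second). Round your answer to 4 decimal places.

0.5997

λ_1 = 0.166, λ_2 = 1/9.024 = 0.110816.
For independent exponentials, P(the first < the second) = λ_1/(λ_1+λ_2) = 0.166/0.276816 ≈ 0.5997.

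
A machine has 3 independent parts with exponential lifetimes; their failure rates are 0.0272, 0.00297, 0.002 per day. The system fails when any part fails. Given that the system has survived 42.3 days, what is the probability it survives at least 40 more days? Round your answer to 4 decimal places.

0.2762

Time to first failure ~ Exp(Σλ) with Σλ = 0.03217.
By memorylessness, P(T > 42.3+40 | T > 42.3) = P(T > 40) = e^(−0.03217·40) ≈ 0.2762.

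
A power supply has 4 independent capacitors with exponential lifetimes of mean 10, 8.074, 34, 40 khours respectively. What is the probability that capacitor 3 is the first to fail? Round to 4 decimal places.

0.1057

Rates: λ_i = 1/mean_i → 0.1, 0.123854, 0.0294118, 0.025; Σλ = 0.278266.
P(capacitor 3 first) = λ_3/Σλ = 0.0294118/0.278266 ≈ 0.1057.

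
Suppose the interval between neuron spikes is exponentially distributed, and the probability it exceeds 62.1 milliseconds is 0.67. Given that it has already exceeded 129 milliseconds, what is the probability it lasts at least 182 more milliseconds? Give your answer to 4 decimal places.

0.3092

From e^(−λ·62.1) = 0.67, λ = −ln(0.67)/62.1 = 0.00644891.
Memoryless: P(X > 129+182 | X > 129) = P(X > 182) = e^(−0.00644891·182) ≈ 0.3092.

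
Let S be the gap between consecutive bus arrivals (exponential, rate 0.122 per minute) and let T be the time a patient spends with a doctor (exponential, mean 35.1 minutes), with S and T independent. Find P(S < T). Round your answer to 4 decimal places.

λ_1 = 0.122, λ_2 = 1/35.1 = 0.02849.
For independent exponentials, P(S < T) = λ_1/(λ_1+λ_2) = 0.122/0.15049 ≈ 0.8107.

0.8107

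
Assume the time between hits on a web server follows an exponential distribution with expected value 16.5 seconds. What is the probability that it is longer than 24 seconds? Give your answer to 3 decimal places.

The rate is λ = 1/16.5 = 0.0606061 per second.
P(X > 24) = e^(−λ·24) = e^(−1.4545) ≈ 0.234.

0.234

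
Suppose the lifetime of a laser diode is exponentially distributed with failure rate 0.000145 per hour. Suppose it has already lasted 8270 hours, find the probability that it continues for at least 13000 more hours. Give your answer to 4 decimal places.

0.1518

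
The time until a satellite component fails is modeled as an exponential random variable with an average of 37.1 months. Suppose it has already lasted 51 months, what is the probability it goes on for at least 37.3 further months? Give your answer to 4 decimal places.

The rate is λ = 1/37.1 = 0.0269542 per month.
By the memoryless property, P(X > 51+37.3 | X > 51) = P(X > 37.3).
P(X > 37.3) = e^(−1.0054) ≈ 0.3659.

0.3659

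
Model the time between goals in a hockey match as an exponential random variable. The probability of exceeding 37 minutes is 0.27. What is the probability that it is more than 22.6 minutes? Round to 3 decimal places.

0.449

e^(−λ·37) = 0.27 ⇒ λ = −ln(0.27)/37 = 0.0353874.
P(X > 22.6) = e^(−0.0353874·22.6) = e^(−0.79975) ≈ 0.449.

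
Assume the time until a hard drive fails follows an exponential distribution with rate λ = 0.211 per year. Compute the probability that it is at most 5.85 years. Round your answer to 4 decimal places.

P(X ≤ 5.85) = 1 − e^(−λ·5.85) = 1 − e^(−1.2343) ≈ 0.7090.

0.7090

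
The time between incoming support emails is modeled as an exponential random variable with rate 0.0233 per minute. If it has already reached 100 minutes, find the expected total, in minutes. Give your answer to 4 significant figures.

142.9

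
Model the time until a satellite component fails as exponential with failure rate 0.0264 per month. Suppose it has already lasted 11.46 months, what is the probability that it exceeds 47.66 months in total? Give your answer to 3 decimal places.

0.385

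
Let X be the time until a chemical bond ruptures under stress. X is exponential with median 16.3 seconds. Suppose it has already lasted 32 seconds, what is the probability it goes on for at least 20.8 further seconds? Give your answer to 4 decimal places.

0.4129

For an exponential, median = ln(2)/λ, so λ = ln 2 / 16.3 = 0.0425244 per second.
By the memoryless property, P(X > 32+20.8 | X > 32) = P(X > 20.8).
P(X > 20.8) = e^(−0.88451) ≈ 0.4129.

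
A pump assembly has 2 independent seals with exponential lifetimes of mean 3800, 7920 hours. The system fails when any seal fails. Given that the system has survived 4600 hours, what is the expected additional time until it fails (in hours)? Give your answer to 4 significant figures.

First-failure rate Σλ = 1/3800 + 1/7920 = 0.000389421.
By memorylessness the expected residual is 1/Σλ = 2567.92 hours, regardless of the 4600 already elapsed.

2568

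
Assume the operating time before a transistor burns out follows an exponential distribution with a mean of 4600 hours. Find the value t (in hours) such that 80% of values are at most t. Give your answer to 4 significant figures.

7403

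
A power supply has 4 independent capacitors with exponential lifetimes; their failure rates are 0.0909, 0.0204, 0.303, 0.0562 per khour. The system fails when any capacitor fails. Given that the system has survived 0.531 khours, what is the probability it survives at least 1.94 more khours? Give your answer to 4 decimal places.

Time to first failure ~ Exp(Σλ) with Σλ = 0.4705.
By memorylessness, P(T > 0.531+1.94 | T > 0.531) = P(T > 1.94) = e^(−0.4705·1.94) ≈ 0.4014.

0.4014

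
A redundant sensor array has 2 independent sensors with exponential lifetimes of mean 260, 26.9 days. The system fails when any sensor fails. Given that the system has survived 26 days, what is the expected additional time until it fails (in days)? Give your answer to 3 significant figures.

First-failure rate Σλ = 1/260 + 1/26.9 = 0.0410209.
By memorylessness the expected residual is 1/Σλ = 24.3778 days, regardless of the 26 already elapsed.

24.4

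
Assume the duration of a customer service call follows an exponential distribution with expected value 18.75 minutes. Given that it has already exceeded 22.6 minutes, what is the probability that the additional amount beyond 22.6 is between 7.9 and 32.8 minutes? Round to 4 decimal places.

The rate is λ = 1/18.75 = 0.0533333 per minute.
Memoryless: the residual past 22.6 is again Exp(λ).
P(7.9 < residual < 32.8) = e^(−λ·7.9) − e^(−λ·32.8) = 0.65617 − 0.17389 ≈ 0.4823.

0.4823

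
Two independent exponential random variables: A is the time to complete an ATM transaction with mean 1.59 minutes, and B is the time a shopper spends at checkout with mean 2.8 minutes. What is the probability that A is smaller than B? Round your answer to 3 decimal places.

λ_1 = 1/1.59 = 0.628931, λ_2 = 1/2.8 = 0.357143.
For independent exponentials, P(A < B) = λ_1/(λ_1+λ_2) = 0.628931/0.986074 ≈ 0.638.

0.638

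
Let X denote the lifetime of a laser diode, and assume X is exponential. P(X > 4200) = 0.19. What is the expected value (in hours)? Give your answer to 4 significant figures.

2529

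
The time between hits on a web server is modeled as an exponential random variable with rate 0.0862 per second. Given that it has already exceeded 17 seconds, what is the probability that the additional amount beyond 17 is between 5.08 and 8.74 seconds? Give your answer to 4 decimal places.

0.1746

Memoryless: the residual past 17 is again Exp(λ).
P(5.08 < residual < 8.74) = e^(−λ·5.08) − e^(−λ·8.74) = 0.64539 − 0.47077 ≈ 0.1746.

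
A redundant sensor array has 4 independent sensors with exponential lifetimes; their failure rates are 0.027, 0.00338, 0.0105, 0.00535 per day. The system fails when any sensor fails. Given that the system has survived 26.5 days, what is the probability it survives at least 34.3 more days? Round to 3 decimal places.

0.205

Time to first failure ~ Exp(Σλ) with Σλ = 0.04623.
By memorylessness, P(T > 26.5+34.3 | T > 26.5) = P(T > 34.3) = e^(−0.04623·34.3) ≈ 0.205.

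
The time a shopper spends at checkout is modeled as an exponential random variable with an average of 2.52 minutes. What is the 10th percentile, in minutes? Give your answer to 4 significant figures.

The rate is λ = 1/2.52 = 0.396825 per minute.
Set 1 − e^(−λt) = 0.1, so t = −ln(0.9)/λ = 0.10536/0.396825 ≈ 0.265508 minutes.

0.2655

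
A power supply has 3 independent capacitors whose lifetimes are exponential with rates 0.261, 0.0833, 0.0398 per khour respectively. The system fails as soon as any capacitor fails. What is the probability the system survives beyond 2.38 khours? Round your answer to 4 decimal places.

0.4009

The time to first failure is exponential with rate Σλ = 0.261 + 0.0833 + 0.0398 = 0.3841.
P(min > 2.38) = e^(−0.3841·2.38) = e^(−0.91416) ≈ 0.4009.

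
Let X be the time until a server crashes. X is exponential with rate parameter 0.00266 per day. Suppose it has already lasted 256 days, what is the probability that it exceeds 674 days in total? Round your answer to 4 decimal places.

0.3289

P(X > s+t | X > s) = e^(−λ(s+t))/e^(−λs) = e^(−λt), independent of s = 256.
P(X > 418) = e^(−1.1119) ≈ 0.3289.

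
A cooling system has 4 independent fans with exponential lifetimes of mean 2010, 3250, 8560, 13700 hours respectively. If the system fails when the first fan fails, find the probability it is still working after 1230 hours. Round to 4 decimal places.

0.2941

The first failure time is exponential with rate Σλ_i = 1/2010 + 1/3250 + 1/8560 + 1/13700 = 0.00099502 per hour.
P(min > 1230) = e^(−0.00099502·1230) = e^(−1.2239) ≈ 0.2941.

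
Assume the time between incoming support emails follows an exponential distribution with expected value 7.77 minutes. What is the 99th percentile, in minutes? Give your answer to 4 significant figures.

The rate is λ = 1/7.77 = 0.1287 per minute.
Set 1 − e^(−λt) = 0.99, so t = −ln(0.01)/λ = 4.6052/0.1287 ≈ 35.7822 minutes.

35.78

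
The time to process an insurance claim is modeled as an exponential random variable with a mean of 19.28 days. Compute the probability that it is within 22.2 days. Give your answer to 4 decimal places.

0.6838

The rate is λ = 1/19.28 = 0.0518672 per day.
P(X ≤ 22.2) = 1 − e^(−λ·22.2) = 1 − e^(−1.1515) ≈ 0.6838.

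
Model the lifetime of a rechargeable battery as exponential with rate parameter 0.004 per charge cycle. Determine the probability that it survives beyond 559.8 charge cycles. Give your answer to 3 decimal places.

0.107

P(X > 559.8) = e^(−λ·559.8) = e^(−2.2392) ≈ 0.107.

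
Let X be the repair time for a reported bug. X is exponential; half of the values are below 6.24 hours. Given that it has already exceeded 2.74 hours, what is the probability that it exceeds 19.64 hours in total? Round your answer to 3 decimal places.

0.153

For an exponential, median = ln(2)/λ, so λ = ln 2 / 6.24 = 0.111081 per hour.
The exponential is memoryless, so the remaining time is again Exp(λ): the condition X > 2.74 is irrelevant.
P(X > 16.9) = e^(−1.8773) ≈ 0.153.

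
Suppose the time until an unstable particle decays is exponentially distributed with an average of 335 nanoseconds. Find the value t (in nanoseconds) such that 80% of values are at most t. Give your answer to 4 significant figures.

539.2

The rate is λ = 1/335 = 0.00298507 per nanosecond.
Set 1 − e^(−λt) = 0.8, so t = −ln(0.2)/λ = 1.6094/0.00298507 ≈ 539.162 nanoseconds.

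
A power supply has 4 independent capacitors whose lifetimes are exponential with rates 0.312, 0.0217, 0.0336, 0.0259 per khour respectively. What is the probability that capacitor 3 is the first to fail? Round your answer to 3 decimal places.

The time to first failure is exponential with rate Σλ = 0.312 + 0.0217 + 0.0336 + 0.0259 = 0.3932.
P(capacitor 3 first) = λ_3/Σλ = 0.0336/0.3932 ≈ 0.085.

0.085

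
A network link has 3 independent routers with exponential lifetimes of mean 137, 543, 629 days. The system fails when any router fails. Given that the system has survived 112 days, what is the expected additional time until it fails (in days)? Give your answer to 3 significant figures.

First-failure rate Σλ = 1/137 + 1/543 + 1/629 = 0.0107307.
By memorylessness the expected residual is 1/Σλ = 93.1904 days, regardless of the 112 already elapsed.

93.2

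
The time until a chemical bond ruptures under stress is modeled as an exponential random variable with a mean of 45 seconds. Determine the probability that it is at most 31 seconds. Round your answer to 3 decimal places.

The rate is λ = 1/45 = 0.0222222 per second.
P(X ≤ 31) = 1 − e^(−λ·31) = 1 − e^(−0.68889) ≈ 0.498.

0.498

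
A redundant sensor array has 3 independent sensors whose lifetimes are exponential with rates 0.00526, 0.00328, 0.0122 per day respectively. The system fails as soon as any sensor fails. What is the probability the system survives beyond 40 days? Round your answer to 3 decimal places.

The time to first failure is exponential with rate Σλ = 0.00526 + 0.00328 + 0.0122 = 0.02074.
P(min > 40) = e^(−0.02074·40) = e^(−0.8296) ≈ 0.436.

0.436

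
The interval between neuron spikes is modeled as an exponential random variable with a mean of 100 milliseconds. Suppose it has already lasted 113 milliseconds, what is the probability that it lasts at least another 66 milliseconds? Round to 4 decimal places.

0.5169

The rate is λ = 1/100 = 0.01 per millisecond.
The exponential is memoryless, so the remaining time is again Exp(λ): the condition X > 113 is irrelevant.
P(X > 66) = e^(−0.66) ≈ 0.5169.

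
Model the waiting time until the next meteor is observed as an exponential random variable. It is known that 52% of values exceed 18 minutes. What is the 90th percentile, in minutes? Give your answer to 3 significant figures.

e^(−λ·18) = 0.52 ⇒ λ = −ln(0.52)/18 = 0.0363292.
90th percentile: 1 − e^(−λt) = 0.9, t = −ln(0.1)/λ = 63.381 minutes.

63.4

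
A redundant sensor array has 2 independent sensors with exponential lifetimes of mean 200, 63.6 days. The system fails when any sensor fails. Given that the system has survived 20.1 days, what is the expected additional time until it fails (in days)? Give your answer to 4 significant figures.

First-failure rate Σλ = 1/200 + 1/63.6 = 0.0207233.
By memorylessness the expected residual is 1/Σλ = 48.2549 days, regardless of the 20.1 already elapsed.

48.25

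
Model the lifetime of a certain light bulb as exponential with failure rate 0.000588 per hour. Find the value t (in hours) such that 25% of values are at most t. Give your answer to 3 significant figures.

Set 1 − e^(−λt) = 0.25, so t = −ln(0.75)/λ = 0.28768/0.000588 ≈ 489.255 hours.

489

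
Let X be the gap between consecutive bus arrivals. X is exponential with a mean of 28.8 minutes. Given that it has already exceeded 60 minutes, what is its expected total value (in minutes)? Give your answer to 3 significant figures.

88.8

The rate is λ = 1/28.8 = 0.0347222 per minute.
By memorylessness, E[X | X > 60] = 60 + 1/λ = 60 + 28.8 = 88.8 minutes.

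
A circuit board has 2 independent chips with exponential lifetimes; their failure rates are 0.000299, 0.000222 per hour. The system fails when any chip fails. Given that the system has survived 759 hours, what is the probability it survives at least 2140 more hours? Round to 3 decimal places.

0.328

Time to first failure ~ Exp(Σλ) with Σλ = 0.000521.
By memorylessness, P(T > 759+2140 | T > 759) = P(T > 2140) = e^(−0.000521·2140) ≈ 0.328.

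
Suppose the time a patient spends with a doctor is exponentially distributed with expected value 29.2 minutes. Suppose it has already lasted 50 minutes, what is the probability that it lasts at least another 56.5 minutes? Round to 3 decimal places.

0.144

The rate is λ = 1/29.2 = 0.0342466 per minute.
P(X > s+t | X > s) = e^(−λ(s+t))/e^(−λs) = e^(−λt), independent of s = 50.
P(X > 56.5) = e^(−1.9349) ≈ 0.144.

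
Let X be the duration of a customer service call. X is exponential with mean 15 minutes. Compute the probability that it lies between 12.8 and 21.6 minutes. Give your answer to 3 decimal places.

0.189

The rate is λ = 1/15 = 0.0666667 per minute.
P(12.8 < X < 21.6) = e^(−λ·12.8) − e^(−λ·21.6) = 0.42599 − 0.23693 ≈ 0.189.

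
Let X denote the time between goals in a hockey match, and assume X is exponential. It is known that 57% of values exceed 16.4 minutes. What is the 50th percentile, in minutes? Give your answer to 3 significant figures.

e^(−λ·16.4) = 0.57 ⇒ λ = −ln(0.57)/16.4 = 0.0342755.
50th percentile: 1 − e^(−λt) = 0.5, t = −ln(0.5)/λ = 20.2228 minutes.

20.2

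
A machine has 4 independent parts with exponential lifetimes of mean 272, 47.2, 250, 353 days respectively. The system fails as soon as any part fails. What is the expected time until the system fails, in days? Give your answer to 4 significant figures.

31.55

The first failure time is exponential with rate Σλ_i = 1/272 + 1/47.2 + 1/250 + 1/353 = 0.0316958 per day.
E[min] = 1/Σλ = 1/0.0316958 = 31.5499 days.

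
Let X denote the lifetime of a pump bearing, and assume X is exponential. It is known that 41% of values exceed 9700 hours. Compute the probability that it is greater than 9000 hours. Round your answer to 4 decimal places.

0.4372

e^(−λ·9700) = 0.41 ⇒ λ = −ln(0.41)/9700 = 0.0000919173.
P(X > 9000) = e^(−0.0000919173·9000) = e^(−0.82726) ≈ 0.4372.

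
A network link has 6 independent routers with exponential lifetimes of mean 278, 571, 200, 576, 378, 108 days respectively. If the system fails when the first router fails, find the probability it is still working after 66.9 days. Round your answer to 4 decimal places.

The first failure time is exponential with rate Σλ_i = 1/278 + 1/571 + 1/200 + 1/576 + 1/378 + 1/108 = 0.0239893 per day.
P(min > 66.9) = e^(−0.0239893·66.9) = e^(−1.6049) ≈ 0.2009.

0.2009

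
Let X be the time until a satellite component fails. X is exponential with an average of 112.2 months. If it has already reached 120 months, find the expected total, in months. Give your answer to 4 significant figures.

232.2

The rate is λ = 1/112.2 = 0.00891266 per month.
By memorylessness, E[X | X > 120] = 120 + 1/λ = 120 + 112.2 = 232.2 months.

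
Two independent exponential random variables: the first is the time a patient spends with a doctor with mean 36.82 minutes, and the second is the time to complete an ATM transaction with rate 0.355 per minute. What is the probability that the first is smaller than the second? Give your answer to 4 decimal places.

λ_1 = 1/36.82 = 0.0271592, λ_2 = 0.355.
For independent exponentials, P(the first < the second) = λ_1/(λ_1+λ_2) = 0.0271592/0.382159 ≈ 0.0711.

0.0711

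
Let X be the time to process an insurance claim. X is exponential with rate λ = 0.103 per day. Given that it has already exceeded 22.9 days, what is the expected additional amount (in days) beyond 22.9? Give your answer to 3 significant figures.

By memorylessness, the remaining amount past any threshold is again Exp(λ) with mean 1/λ = 9.70874 days.

9.71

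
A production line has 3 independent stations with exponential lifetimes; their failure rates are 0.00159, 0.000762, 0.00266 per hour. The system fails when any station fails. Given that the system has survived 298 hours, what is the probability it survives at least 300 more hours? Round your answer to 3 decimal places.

0.222

Time to first failure ~ Exp(Σλ) with Σλ = 0.005012.
By memorylessness, P(T > 298+300 | T > 298) = P(T > 300) = e^(−0.005012·300) ≈ 0.222.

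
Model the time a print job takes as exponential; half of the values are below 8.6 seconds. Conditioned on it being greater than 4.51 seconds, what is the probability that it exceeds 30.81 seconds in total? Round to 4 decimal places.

0.1201

For an exponential, median = ln(2)/λ, so λ = ln 2 / 8.6 = 0.0805985 per second.
By the memoryless property, P(X > 4.51+26.3 | X > 4.51) = P(X > 26.3).
P(X > 26.3) = e^(−2.1197) ≈ 0.1201.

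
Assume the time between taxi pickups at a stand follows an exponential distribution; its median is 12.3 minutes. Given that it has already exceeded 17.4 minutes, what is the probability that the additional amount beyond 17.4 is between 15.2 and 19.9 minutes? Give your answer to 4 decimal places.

For an exponential, median = ln(2)/λ, so λ = ln 2 / 12.3 = 0.0563534 per minute.
Memoryless: the residual past 17.4 is again Exp(λ).
P(15.2 < residual < 19.9) = e^(−λ·15.2) − e^(−λ·19.9) = 0.42462 − 0.32581 ≈ 0.0988.

0.0988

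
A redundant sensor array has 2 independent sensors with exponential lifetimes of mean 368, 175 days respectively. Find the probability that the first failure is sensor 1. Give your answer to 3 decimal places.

0.322

Rates: λ_i = 1/mean_i → 0.00271739, 0.00571429; Σλ = 0.00843168.
P(sensor 1 first) = λ_1/Σλ = 0.00271739/0.00843168 ≈ 0.322.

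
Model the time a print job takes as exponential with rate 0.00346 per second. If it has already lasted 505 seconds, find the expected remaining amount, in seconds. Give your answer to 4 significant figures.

289.0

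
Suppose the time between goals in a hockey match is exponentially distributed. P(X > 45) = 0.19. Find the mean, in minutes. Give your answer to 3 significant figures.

27.1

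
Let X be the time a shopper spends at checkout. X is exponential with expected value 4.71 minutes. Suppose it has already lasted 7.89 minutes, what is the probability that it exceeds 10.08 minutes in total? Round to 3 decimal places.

The rate is λ = 1/4.71 = 0.212314 per minute.
The exponential is memoryless, so the remaining time is again Exp(λ): the condition X > 7.89 is irrelevant.
P(X > 2.19) = e^(−0.46497) ≈ 0.628.

0.628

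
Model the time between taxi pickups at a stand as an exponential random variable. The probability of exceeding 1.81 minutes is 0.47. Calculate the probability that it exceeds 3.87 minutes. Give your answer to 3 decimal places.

0.199

e^(−λ·1.81) = 0.47 ⇒ λ = −ln(0.47)/1.81 = 0.41714.
P(X > 3.87) = e^(−0.41714·3.87) = e^(−1.6143) ≈ 0.199.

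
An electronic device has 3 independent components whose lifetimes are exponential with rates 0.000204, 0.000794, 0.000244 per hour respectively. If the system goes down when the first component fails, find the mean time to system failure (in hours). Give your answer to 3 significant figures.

805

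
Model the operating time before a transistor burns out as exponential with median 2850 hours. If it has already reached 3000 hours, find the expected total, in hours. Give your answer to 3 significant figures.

For an exponential, median = ln(2)/λ, so λ = ln 2 / 2850 = 0.00024321 per hour.
By memorylessness, E[X | X > 3000] = 3000 + 1/λ = 3000 + 4111.68 = 7111.68 hours.

7110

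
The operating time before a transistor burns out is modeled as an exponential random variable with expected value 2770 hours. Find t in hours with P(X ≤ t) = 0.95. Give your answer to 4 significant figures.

The rate is λ = 1/2770 = 0.000361011 per hour.
Set 1 − e^(−λt) = 0.95, so t = −ln(0.05)/λ = 2.9957/0.000361011 ≈ 8298.18 hours.

8298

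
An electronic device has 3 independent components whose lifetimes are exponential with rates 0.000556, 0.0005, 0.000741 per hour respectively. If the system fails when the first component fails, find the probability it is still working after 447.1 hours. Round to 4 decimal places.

0.4478

The time to first failure is exponential with rate Σλ = 0.000556 + 0.0005 + 0.000741 = 0.001797.
P(min > 447.1) = e^(−0.001797·447.1) = e^(−0.80344) ≈ 0.4478.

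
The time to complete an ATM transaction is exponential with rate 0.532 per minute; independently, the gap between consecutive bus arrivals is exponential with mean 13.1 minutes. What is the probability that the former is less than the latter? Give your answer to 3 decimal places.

λ_1 = 0.532, λ_2 = 1/13.1 = 0.0763359.
For independent exponentials, P(the former < the latter) = λ_1/(λ_1+λ_2) = 0.532/0.608336 ≈ 0.875.

0.875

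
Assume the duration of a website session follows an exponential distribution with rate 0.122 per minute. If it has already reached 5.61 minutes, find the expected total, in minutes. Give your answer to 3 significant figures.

By memorylessness, E[X | X > 5.61] = 5.61 + 1/λ = 5.61 + 8.19672 = 13.8067 minutes.

13.8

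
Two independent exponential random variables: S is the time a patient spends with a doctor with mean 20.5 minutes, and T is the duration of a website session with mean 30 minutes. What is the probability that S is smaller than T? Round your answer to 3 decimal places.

0.594

λ_1 = 1/20.5 = 0.0487805, λ_2 = 1/30 = 0.0333333.
For independent exponentials, P(S < T) = λ_1/(λ_1+λ_2) = 0.0487805/0.0821138 ≈ 0.594.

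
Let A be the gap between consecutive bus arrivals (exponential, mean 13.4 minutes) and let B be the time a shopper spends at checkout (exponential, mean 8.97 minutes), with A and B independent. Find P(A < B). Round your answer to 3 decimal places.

0.401

λ_1 = 1/13.4 = 0.0746269, λ_2 = 1/8.97 = 0.111483.
For independent exponentials, P(A < B) = λ_1/(λ_1+λ_2) = 0.0746269/0.18611 ≈ 0.401.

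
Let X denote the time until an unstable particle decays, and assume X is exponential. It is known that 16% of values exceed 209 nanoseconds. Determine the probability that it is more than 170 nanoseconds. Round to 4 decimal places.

e^(−λ·209) = 0.16 ⇒ λ = −ln(0.16)/209 = 0.00876833.
P(X > 170) = e^(−0.00876833·170) = e^(−1.4906) ≈ 0.2252.

0.2252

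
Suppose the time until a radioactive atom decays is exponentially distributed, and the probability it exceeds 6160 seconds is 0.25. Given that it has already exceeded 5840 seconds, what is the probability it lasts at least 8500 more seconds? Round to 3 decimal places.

From e^(−λ·6160) = 0.25, λ = −ln(0.25)/6160 = 0.000225048.
Memoryless: P(X > 5840+8500 | X > 5840) = P(X > 8500) = e^(−0.000225048·8500) ≈ 0.148.

0.148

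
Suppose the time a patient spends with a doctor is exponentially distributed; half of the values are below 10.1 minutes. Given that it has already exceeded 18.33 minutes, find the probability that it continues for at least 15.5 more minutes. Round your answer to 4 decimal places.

0.3452

For an exponential, median = ln(2)/λ, so λ = ln 2 / 10.1 = 0.0686284 per minute.
The exponential is memoryless, so the remaining time is again Exp(λ): the condition X > 18.33 is irrelevant.
P(X > 15.5) = e^(−1.0637) ≈ 0.3452.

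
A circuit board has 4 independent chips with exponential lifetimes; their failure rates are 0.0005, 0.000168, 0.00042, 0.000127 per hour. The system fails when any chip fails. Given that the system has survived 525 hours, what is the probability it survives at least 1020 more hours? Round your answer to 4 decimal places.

0.2896

Time to first failure ~ Exp(Σλ) with Σλ = 0.001215.
By memorylessness, P(T > 525+1020 | T > 525) = P(T > 1020) = e^(−0.001215·1020) ≈ 0.2896.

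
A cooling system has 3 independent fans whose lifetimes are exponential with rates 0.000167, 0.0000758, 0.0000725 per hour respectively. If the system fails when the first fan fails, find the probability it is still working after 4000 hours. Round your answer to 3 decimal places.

0.283

The time to first failure is exponential with rate Σλ = 0.000167 + 0.0000758 + 0.0000725 = 0.0003153.
P(min > 4000) = e^(−0.0003153·4000) = e^(−1.2612) ≈ 0.283.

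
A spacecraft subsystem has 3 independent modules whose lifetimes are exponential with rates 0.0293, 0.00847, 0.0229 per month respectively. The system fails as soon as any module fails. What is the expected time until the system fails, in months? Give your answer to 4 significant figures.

16.48

The time to first failure is exponential with rate Σλ = 0.0293 + 0.00847 + 0.0229 = 0.06067.
E[min] = 1/Σλ = 1/0.06067 = 16.4826 months.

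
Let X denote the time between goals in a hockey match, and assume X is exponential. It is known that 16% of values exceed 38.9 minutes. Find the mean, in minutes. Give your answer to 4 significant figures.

21.23

e^(−λ·38.9) = 0.16 ⇒ λ = −ln(0.16)/38.9 = 0.0471101.
Mean = 1/λ = 21.2269 minutes.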